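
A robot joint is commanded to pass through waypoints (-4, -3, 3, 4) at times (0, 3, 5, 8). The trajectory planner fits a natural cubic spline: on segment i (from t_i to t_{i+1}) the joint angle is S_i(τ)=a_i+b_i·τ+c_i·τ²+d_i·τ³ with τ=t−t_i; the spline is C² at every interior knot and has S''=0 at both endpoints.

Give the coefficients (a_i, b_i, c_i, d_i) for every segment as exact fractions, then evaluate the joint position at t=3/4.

Δ: Δ0=1/3, Δ1=3, Δ2=1/3
row 1: diag=10, rhs=16; c'=1/5, d'=8/5
row 2: denom=10−2·1/5=48/5; d'=(-16−2·8/5)/(48/5)=-2
back: M2=-2
back: M1=8/5−1/5·-2=2
M: M0=0, M1=2, M2=-2, M3=0
seg 0: a=-4, c=M0/2=0, d=(M1−M0)/(6·3)=1/9, b=Δ0−h0·(2M0+M1)/6=-2/3
seg 1: a=-3, c=M1/2=1, d=(M2−M1)/(6·2)=-1/3, b=Δ1−h1·(2M1+M2)/6=7/3
seg 2: a=3, c=M2/2=-1, d=(M3−M2)/(6·3)=1/9, b=Δ2−h2·(2M2+M3)/6=7/3
t_q=3/4 → seg 0, τ=3/4; S=-4+-2/3·τ+0·τ²+1/9·τ³=-285/64

  seg 0: a=-4 b=-2/3 c=0 d=1/9
  seg 1: a=-3 b=7/3 c=1 d=-1/3
  seg 2: a=3 b=7/3 c=-1 d=1/9
S(3/4) = -285/64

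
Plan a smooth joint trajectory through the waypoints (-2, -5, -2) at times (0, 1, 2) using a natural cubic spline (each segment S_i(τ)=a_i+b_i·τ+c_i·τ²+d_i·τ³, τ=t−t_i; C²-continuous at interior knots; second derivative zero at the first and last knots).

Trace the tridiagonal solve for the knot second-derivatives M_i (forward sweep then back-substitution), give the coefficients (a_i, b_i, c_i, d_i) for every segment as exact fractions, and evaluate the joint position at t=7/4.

  seg 0: a=-2 b=-9/2 c=0 d=3/2
  seg 1: a=-5 b=0 c=9/2 d=-3/2
S(7/4) = -397/128

Δ: Δ0=-3, Δ1=3
row 1: diag=4, rhs=36; c'=1/4, d'=9
back: M1=9
M: M0=0, M1=9, M2=0
seg 0: a=-2, c=M0/2=0, d=(M1−M0)/(6·1)=3/2, b=Δ0−h0·(2M0+M1)/6=-9/2
seg 1: a=-5, c=M1/2=9/2, d=(M2−M1)/(6·1)=-3/2, b=Δ1−h1·(2M1+M2)/6=0
t_q=7/4 → seg 1, τ=3/4; S=-5+0·τ+9/2·τ²+-3/2·τ³=-397/128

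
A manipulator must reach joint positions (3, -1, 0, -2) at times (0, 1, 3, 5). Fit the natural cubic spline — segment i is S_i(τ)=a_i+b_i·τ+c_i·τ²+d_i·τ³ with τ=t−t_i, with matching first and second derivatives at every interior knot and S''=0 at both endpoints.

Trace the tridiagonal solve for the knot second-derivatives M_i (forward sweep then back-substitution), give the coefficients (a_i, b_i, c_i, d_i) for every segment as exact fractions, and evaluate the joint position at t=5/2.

  seg 0: a=3 b=-215/44 c=0 d=39/44
  seg 1: a=-1 b=-49/22 c=117/44 d=-57/88
  seg 2: a=0 b=7/11 c=-27/22 d=9/44
S(5/2) = -383/704

Δ: Δ0=-4, Δ1=1/2, Δ2=-1
row 1: diag=6, rhs=27; c'=1/3, d'=9/2
row 2: denom=8−2·1/3=22/3; d'=(-9−2·9/2)/(22/3)=-27/11
back: M2=-27/11
back: M1=9/2−1/3·-27/11=117/22
M: M0=0, M1=117/22, M2=-27/11, M3=0
seg 0: a=3, c=M0/2=0, d=(M1−M0)/(6·1)=39/44, b=Δ0−h0·(2M0+M1)/6=-215/44
seg 1: a=-1, c=M1/2=117/44, d=(M2−M1)/(6·2)=-57/88, b=Δ1−h1·(2M1+M2)/6=-49/22
seg 2: a=0, c=M2/2=-27/22, d=(M3−M2)/(6·2)=9/44, b=Δ2−h2·(2M2+M3)/6=7/11
t_q=5/2 → seg 1, τ=3/2; S=-1+-49/22·τ+117/44·τ²+-57/88·τ³=-383/704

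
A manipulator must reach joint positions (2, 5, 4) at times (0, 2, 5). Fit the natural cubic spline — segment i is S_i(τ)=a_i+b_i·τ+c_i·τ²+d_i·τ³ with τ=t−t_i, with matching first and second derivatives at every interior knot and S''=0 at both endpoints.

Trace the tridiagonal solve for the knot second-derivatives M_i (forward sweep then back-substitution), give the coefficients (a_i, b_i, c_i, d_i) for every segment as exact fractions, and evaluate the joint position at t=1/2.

  seg 0: a=2 b=28/15 c=0 d=-11/120
  seg 1: a=5 b=23/30 c=-11/20 d=11/180
S(1/2) = 187/64

Δ: Δ0=3/2, Δ1=-1/3
row 1: diag=10, rhs=-11; c'=3/10, d'=-11/10
back: M1=-11/10
M: M0=0, M1=-11/10, M2=0
seg 0: a=2, c=M0/2=0, d=(M1−M0)/(6·2)=-11/120, b=Δ0−h0·(2M0+M1)/6=28/15
seg 1: a=5, c=M1/2=-11/20, d=(M2−M1)/(6·3)=11/180, b=Δ1−h1·(2M1+M2)/6=23/30
t_q=1/2 → seg 0, τ=1/2; S=2+28/15·τ+0·τ²+-11/120·τ³=187/64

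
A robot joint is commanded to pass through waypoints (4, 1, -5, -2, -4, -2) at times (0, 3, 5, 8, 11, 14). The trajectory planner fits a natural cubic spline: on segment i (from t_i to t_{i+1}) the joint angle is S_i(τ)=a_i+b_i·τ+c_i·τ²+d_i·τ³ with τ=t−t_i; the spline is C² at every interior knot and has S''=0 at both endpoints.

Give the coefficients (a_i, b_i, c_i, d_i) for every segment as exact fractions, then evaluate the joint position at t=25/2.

Δ: Δ0=-1, Δ1=-3, Δ2=1, Δ3=-2/3, Δ4=2/3
row 1: diag=10, rhs=-12; c'=1/5, d'=-6/5
row 2: denom=10−2·1/5=48/5; d'=(24−2·-6/5)/(48/5)=11/4
row 3: denom=12−3·5/16=177/16; d'=(-10−3·11/4)/(177/16)=-292/177
row 4: denom=12−3·16/59=660/59; d'=(8−3·-292/177)/(660/59)=191/165
back: M4=191/165
back: M3=-292/177−16/59·191/165=-108/55
back: M2=11/4−5/16·-108/55=37/11
back: M1=-6/5−1/5·37/11=-103/55
M: M0=0, M1=-103/55, M2=37/11, M3=-108/55, M4=191/165, M5=0
seg 0: a=4, c=M0/2=0, d=(M1−M0)/(6·3)=-103/990, b=Δ0−h0·(2M0+M1)/6=-7/110
seg 1: a=1, c=M1/2=-103/110, d=(M2−M1)/(6·2)=24/55, b=Δ1−h1·(2M1+M2)/6=-158/55
seg 2: a=-5, c=M2/2=37/22, d=(M3−M2)/(6·3)=-293/990, b=Δ2−h2·(2M2+M3)/6=-76/55
seg 3: a=-2, c=M3/2=-54/55, d=(M4−M3)/(6·3)=103/594, b=Δ3−h3·(2M3+M4)/6=79/110
seg 4: a=-4, c=M4/2=191/330, d=(M5−M4)/(6·3)=-191/2970, b=Δ4−h4·(2M4+M5)/6=-27/55
t_q=25/2 → seg 4, τ=3/2; S=-4+-27/55·τ+191/330·τ²+-191/2970·τ³=-3213/880

  seg 0: a=4 b=-7/110 c=0 d=-103/990
  seg 1: a=1 b=-158/55 c=-103/110 d=24/55
  seg 2: a=-5 b=-76/55 c=37/22 d=-293/990
  seg 3: a=-2 b=79/110 c=-54/55 d=103/594
  seg 4: a=-4 b=-27/55 c=191/330 d=-191/2970
S(25/2) = -3213/880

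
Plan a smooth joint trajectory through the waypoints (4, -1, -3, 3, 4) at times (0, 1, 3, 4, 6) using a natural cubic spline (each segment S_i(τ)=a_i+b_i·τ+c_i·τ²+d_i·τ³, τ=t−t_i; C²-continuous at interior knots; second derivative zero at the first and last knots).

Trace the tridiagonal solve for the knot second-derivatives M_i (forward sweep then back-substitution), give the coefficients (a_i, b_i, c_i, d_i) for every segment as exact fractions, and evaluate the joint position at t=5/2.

  seg 0: a=4 b=-325/62 c=0 d=15/62
  seg 1: a=-1 b=-140/31 c=45/62 d=16/31
  seg 2: a=-3 b=142/31 c=237/62 d=-149/62
  seg 3: a=3 b=311/62 c=-105/31 d=35/62
S(5/2) = -1091/248

Δ: Δ0=-5, Δ1=-1, Δ2=6, Δ3=1/2
row 1: diag=6, rhs=24; c'=1/3, d'=4
row 2: denom=6−2·1/3=16/3; d'=(42−2·4)/(16/3)=51/8
row 3: denom=6−1·3/16=93/16; d'=(-33−1·51/8)/(93/16)=-210/31
back: M3=-210/31
back: M2=51/8−3/16·-210/31=237/31
back: M1=4−1/3·237/31=45/31
M: M0=0, M1=45/31, M2=237/31, M3=-210/31, M4=0
seg 0: a=4, c=M0/2=0, d=(M1−M0)/(6·1)=15/62, b=Δ0−h0·(2M0+M1)/6=-325/62
seg 1: a=-1, c=M1/2=45/62, d=(M2−M1)/(6·2)=16/31, b=Δ1−h1·(2M1+M2)/6=-140/31
seg 2: a=-3, c=M2/2=237/62, d=(M3−M2)/(6·1)=-149/62, b=Δ2−h2·(2M2+M3)/6=142/31
seg 3: a=3, c=M3/2=-105/31, d=(M4−M3)/(6·2)=35/62, b=Δ3−h3·(2M3+M4)/6=311/62
t_q=5/2 → seg 1, τ=3/2; S=-1+-140/31·τ+45/62·τ²+16/31·τ³=-1091/248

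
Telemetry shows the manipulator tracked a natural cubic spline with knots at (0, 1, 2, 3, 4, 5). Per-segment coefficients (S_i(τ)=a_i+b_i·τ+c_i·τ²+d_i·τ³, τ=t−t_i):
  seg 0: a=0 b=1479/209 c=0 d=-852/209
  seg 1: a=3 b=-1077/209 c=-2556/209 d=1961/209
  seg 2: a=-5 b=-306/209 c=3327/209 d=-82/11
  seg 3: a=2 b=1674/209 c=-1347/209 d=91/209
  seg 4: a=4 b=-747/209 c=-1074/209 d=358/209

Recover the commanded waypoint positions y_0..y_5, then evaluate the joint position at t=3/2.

y_0=0 y_1=3 y_2=-5 y_3=2 y_4=4 y_5=-3
S(3/2) = -2443/1672

y_0 = S_0(0) = a_0 = 0
y_1 = S_1(0) = a_1 = 3
y_2 = S_2(0) = a_2 = -5
y_3 = S_3(0) = a_3 = 2
y_4 = S_4(0) = a_4 = 4
y_5 = S_4(1) = -3
t_q=3/2 is in segment 1 (τ=1/2); S_1(τ)=-2443/1672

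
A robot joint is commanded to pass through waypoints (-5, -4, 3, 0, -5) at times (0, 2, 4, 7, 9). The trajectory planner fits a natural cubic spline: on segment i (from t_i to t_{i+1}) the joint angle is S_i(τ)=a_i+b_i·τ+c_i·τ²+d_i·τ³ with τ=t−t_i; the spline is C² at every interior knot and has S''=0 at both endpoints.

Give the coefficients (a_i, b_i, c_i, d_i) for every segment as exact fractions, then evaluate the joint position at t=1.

Δ: Δ0=1/2, Δ1=7/2, Δ2=-1, Δ3=-5/2
row 1: diag=8, rhs=18; c'=1/4, d'=9/4
row 2: denom=10−2·1/4=19/2; d'=(-27−2·9/4)/(19/2)=-63/19
row 3: denom=10−3·6/19=172/19; d'=(-9−3·-63/19)/(172/19)=9/86
back: M3=9/86
back: M2=-63/19−6/19·9/86=-144/43
back: M1=9/4−1/4·-144/43=531/172
M: M0=0, M1=531/172, M2=-144/43, M3=9/86, M4=0
seg 0: a=-5, c=M0/2=0, d=(M1−M0)/(6·2)=177/688, b=Δ0−h0·(2M0+M1)/6=-91/172
seg 1: a=-4, c=M1/2=531/344, d=(M2−M1)/(6·2)=-369/688, b=Δ1−h1·(2M1+M2)/6=110/43
seg 2: a=3, c=M2/2=-72/43, d=(M3−M2)/(6·3)=33/172, b=Δ2−h2·(2M2+M3)/6=395/172
seg 3: a=0, c=M3/2=9/172, d=(M4−M3)/(6·2)=-3/344, b=Δ3−h3·(2M3+M4)/6=-221/86
t_q=1 → seg 0, τ=1; S=-5+-91/172·τ+0·τ²+177/688·τ³=-3627/688

  seg 0: a=-5 b=-91/172 c=0 d=177/688
  seg 1: a=-4 b=110/43 c=531/344 d=-369/688
  seg 2: a=3 b=395/172 c=-72/43 d=33/172
  seg 3: a=0 b=-221/86 c=9/172 d=-3/344
S(1) = -3627/688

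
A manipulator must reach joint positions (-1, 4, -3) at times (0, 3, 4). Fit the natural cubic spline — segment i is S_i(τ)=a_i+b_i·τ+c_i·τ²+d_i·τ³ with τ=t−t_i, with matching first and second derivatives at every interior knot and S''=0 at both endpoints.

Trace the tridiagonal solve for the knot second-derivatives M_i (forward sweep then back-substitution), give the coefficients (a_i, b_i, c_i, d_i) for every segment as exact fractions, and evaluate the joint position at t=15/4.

  seg 0: a=-1 b=59/12 c=0 d=-13/36
  seg 1: a=4 b=-29/6 c=-13/4 d=13/12
S(15/4) = -255/256

Δ: Δ0=5/3, Δ1=-7
row 1: diag=8, rhs=-52; c'=1/8, d'=-13/2
back: M1=-13/2
M: M0=0, M1=-13/2, M2=0
seg 0: a=-1, c=M0/2=0, d=(M1−M0)/(6·3)=-13/36, b=Δ0−h0·(2M0+M1)/6=59/12
seg 1: a=4, c=M1/2=-13/4, d=(M2−M1)/(6·1)=13/12, b=Δ1−h1·(2M1+M2)/6=-29/6
t_q=15/4 → seg 1, τ=3/4; S=4+-29/6·τ+-13/4·τ²+13/12·τ³=-255/256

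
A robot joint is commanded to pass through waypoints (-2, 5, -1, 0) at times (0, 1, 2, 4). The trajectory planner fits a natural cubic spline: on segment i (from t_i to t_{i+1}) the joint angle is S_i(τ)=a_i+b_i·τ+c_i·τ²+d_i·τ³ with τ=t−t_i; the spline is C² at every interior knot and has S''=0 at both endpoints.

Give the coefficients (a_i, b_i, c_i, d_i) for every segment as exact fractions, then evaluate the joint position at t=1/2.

  seg 0: a=-2 b=491/46 c=0 d=-169/46
  seg 1: a=5 b=-8/23 c=-507/46 d=247/46
  seg 2: a=-1 b=-289/46 c=117/23 d=-39/46
S(1/2) = 1059/368

Δ: Δ0=7, Δ1=-6, Δ2=1/2
row 1: diag=4, rhs=-78; c'=1/4, d'=-39/2
row 2: denom=6−1·1/4=23/4; d'=(39−1·-39/2)/(23/4)=234/23
back: M2=234/23
back: M1=-39/2−1/4·234/23=-507/23
M: M0=0, M1=-507/23, M2=234/23, M3=0
seg 0: a=-2, c=M0/2=0, d=(M1−M0)/(6·1)=-169/46, b=Δ0−h0·(2M0+M1)/6=491/46
seg 1: a=5, c=M1/2=-507/46, d=(M2−M1)/(6·1)=247/46, b=Δ1−h1·(2M1+M2)/6=-8/23
seg 2: a=-1, c=M2/2=117/23, d=(M3−M2)/(6·2)=-39/46, b=Δ2−h2·(2M2+M3)/6=-289/46
t_q=1/2 → seg 0, τ=1/2; S=-2+491/46·τ+0·τ²+-169/46·τ³=1059/368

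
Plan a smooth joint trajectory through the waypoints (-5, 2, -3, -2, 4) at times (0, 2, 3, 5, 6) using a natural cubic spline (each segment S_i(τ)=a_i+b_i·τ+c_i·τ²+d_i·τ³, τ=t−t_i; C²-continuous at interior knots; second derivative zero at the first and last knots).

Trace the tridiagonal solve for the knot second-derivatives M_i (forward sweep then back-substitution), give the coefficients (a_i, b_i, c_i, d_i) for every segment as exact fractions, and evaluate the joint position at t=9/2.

  seg 0: a=-5 b=413/62 c=0 d=-49/62
  seg 1: a=2 b=-175/62 c=-147/31 d=159/62
  seg 2: a=-3 b=-143/31 c=183/62 d=-49/248
  seg 3: a=-2 b=299/62 c=219/124 d=-73/124
S(9/2) = -7827/1984

Δ: Δ0=7/2, Δ1=-5, Δ2=1/2, Δ3=6
row 1: diag=6, rhs=-51; c'=1/6, d'=-17/2
row 2: denom=6−1·1/6=35/6; d'=(33−1·-17/2)/(35/6)=249/35
row 3: denom=6−2·12/35=186/35; d'=(33−2·249/35)/(186/35)=219/62
back: M3=219/62
back: M2=249/35−12/35·219/62=183/31
back: M1=-17/2−1/6·183/31=-294/31
M: M0=0, M1=-294/31, M2=183/31, M3=219/62, M4=0
seg 0: a=-5, c=M0/2=0, d=(M1−M0)/(6·2)=-49/62, b=Δ0−h0·(2M0+M1)/6=413/62
seg 1: a=2, c=M1/2=-147/31, d=(M2−M1)/(6·1)=159/62, b=Δ1−h1·(2M1+M2)/6=-175/62
seg 2: a=-3, c=M2/2=183/62, d=(M3−M2)/(6·2)=-49/248, b=Δ2−h2·(2M2+M3)/6=-143/31
seg 3: a=-2, c=M3/2=219/124, d=(M4−M3)/(6·1)=-73/124, b=Δ3−h3·(2M3+M4)/6=299/62
t_q=9/2 → seg 2, τ=3/2; S=-3+-143/31·τ+183/62·τ²+-49/248·τ³=-7827/1984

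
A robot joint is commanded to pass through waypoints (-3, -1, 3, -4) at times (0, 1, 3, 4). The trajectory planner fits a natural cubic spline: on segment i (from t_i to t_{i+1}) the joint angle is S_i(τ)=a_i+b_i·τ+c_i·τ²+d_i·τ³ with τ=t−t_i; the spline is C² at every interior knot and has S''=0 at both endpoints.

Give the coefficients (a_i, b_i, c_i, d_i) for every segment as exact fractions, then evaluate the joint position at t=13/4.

  seg 0: a=-3 b=23/16 c=0 d=9/16
  seg 1: a=-1 b=25/8 c=27/16 d=-9/8
  seg 2: a=3 b=-29/8 c=-81/16 d=27/16
S(13/4) = 1847/1024

Δ: Δ0=2, Δ1=2, Δ2=-7
row 1: diag=6, rhs=0; c'=1/3, d'=0
row 2: denom=6−2·1/3=16/3; d'=(-54−2·0)/(16/3)=-81/8
back: M2=-81/8
back: M1=0−1/3·-81/8=27/8
M: M0=0, M1=27/8, M2=-81/8, M3=0
seg 0: a=-3, c=M0/2=0, d=(M1−M0)/(6·1)=9/16, b=Δ0−h0·(2M0+M1)/6=23/16
seg 1: a=-1, c=M1/2=27/16, d=(M2−M1)/(6·2)=-9/8, b=Δ1−h1·(2M1+M2)/6=25/8
seg 2: a=3, c=M2/2=-81/16, d=(M3−M2)/(6·1)=27/16, b=Δ2−h2·(2M2+M3)/6=-29/8
t_q=13/4 → seg 2, τ=1/4; S=3+-29/8·τ+-81/16·τ²+27/16·τ³=1847/1024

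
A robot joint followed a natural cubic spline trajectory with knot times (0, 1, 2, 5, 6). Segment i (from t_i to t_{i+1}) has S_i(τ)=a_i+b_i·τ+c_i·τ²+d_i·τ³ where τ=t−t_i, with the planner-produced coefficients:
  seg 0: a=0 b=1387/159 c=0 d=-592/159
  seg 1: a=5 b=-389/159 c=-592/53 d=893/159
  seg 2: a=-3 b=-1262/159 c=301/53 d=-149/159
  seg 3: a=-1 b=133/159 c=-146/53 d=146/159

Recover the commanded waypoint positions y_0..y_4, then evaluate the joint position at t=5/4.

y_0 = S_0(0) = a_0 = 0
y_1 = S_1(0) = a_1 = 5
y_2 = S_2(0) = a_2 = -3
y_3 = S_3(0) = a_3 = -1
y_4 = S_3(1) = -2
t_q=5/4 is in segment 1 (τ=1/4); S_1(τ)=12815/3392

y_0=0 y_1=5 y_2=-3 y_3=-1 y_4=-2
S(5/4) = 12815/3392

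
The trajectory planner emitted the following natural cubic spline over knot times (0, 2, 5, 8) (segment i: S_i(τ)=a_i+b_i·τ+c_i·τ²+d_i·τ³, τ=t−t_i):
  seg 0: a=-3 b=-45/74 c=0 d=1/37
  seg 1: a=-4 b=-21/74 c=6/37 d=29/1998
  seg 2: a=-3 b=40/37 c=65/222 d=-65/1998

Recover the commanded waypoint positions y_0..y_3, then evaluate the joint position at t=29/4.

y_0 = S_0(0) = a_0 = -3
y_1 = S_1(0) = a_1 = -4
y_2 = S_2(0) = a_2 = -3
y_3 = S_2(3) = 2
t_q=29/4 is in segment 2 (τ=9/4); S_2(τ)=2577/4736

y_0=-3 y_1=-4 y_2=-3 y_3=2
S(29/4) = 2577/4736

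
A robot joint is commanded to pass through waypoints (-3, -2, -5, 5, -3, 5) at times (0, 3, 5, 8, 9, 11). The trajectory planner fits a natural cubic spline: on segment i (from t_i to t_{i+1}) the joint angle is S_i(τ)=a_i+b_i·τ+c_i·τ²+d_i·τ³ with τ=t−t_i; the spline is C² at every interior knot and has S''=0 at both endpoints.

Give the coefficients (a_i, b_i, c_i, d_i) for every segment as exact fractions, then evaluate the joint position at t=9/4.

  seg 0: a=-3 b=6415/3972 c=0 d=-1697/11916
  seg 1: a=-2 b=-4429/1986 c=-1697/1324 d=6541/7944
  seg 2: a=-5 b=2506/993 c=1211/331 d=-3365/2979
  seg 3: a=5 b=-5981/993 c=-2154/331 d=4499/993
  seg 4: a=-3 b=-5408/993 c=2345/331 d=-2345/1986
S(9/4) = -83745/84736

Δ: Δ0=1/3, Δ1=-3/2, Δ2=10/3, Δ3=-8, Δ4=4
row 1: diag=10, rhs=-11; c'=1/5, d'=-11/10
row 2: denom=10−2·1/5=48/5; d'=(29−2·-11/10)/(48/5)=13/4
row 3: denom=8−3·5/16=113/16; d'=(-68−3·13/4)/(113/16)=-1244/113
row 4: denom=6−1·16/113=662/113; d'=(72−1·-1244/113)/(662/113)=4690/331
back: M4=4690/331
back: M3=-1244/113−16/113·4690/331=-4308/331
back: M2=13/4−5/16·-4308/331=2422/331
back: M1=-11/10−1/5·2422/331=-1697/662
M: M0=0, M1=-1697/662, M2=2422/331, M3=-4308/331, M4=4690/331, M5=0
seg 0: a=-3, c=M0/2=0, d=(M1−M0)/(6·3)=-1697/11916, b=Δ0−h0·(2M0+M1)/6=6415/3972
seg 1: a=-2, c=M1/2=-1697/1324, d=(M2−M1)/(6·2)=6541/7944, b=Δ1−h1·(2M1+M2)/6=-4429/1986
seg 2: a=-5, c=M2/2=1211/331, d=(M3−M2)/(6·3)=-3365/2979, b=Δ2−h2·(2M2+M3)/6=2506/993
seg 3: a=5, c=M3/2=-2154/331, d=(M4−M3)/(6·1)=4499/993, b=Δ3−h3·(2M3+M4)/6=-5981/993
seg 4: a=-3, c=M4/2=2345/331, d=(M5−M4)/(6·2)=-2345/1986, b=Δ4−h4·(2M4+M5)/6=-5408/993
t_q=9/4 → seg 0, τ=9/4; S=-3+6415/3972·τ+0·τ²+-1697/11916·τ³=-83745/84736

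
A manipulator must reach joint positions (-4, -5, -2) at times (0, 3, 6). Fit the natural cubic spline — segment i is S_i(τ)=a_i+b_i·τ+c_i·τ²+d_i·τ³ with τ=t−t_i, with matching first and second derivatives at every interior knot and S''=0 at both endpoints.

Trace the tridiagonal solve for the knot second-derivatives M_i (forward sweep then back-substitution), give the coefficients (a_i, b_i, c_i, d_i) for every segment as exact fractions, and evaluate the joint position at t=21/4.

  seg 0: a=-4 b=-2/3 c=0 d=1/27
  seg 1: a=-5 b=1/3 c=1/3 d=-1/27
S(21/4) = -191/64

Δ: Δ0=-1/3, Δ1=1
row 1: diag=12, rhs=8; c'=1/4, d'=2/3
back: M1=2/3
M: M0=0, M1=2/3, M2=0
seg 0: a=-4, c=M0/2=0, d=(M1−M0)/(6·3)=1/27, b=Δ0−h0·(2M0+M1)/6=-2/3
seg 1: a=-5, c=M1/2=1/3, d=(M2−M1)/(6·3)=-1/27, b=Δ1−h1·(2M1+M2)/6=1/3
t_q=21/4 → seg 1, τ=9/4; S=-5+1/3·τ+1/3·τ²+-1/27·τ³=-191/64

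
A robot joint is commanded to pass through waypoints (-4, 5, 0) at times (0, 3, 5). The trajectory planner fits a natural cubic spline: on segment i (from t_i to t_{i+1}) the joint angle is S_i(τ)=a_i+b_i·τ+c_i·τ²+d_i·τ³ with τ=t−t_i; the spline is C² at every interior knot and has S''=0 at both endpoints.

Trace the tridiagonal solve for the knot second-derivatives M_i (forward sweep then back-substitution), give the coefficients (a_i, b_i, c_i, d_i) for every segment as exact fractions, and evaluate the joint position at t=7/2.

Δ: Δ0=3, Δ1=-5/2
row 1: diag=10, rhs=-33; c'=1/5, d'=-33/10
back: M1=-33/10
M: M0=0, M1=-33/10, M2=0
seg 0: a=-4, c=M0/2=0, d=(M1−M0)/(6·3)=-11/60, b=Δ0−h0·(2M0+M1)/6=93/20
seg 1: a=5, c=M1/2=-33/20, d=(M2−M1)/(6·2)=11/40, b=Δ1−h1·(2M1+M2)/6=-3/10
t_q=7/2 → seg 1, τ=1/2; S=5+-3/10·τ+-33/20·τ²+11/40·τ³=1431/320

  seg 0: a=-4 b=93/20 c=0 d=-11/60
  seg 1: a=5 b=-3/10 c=-33/20 d=11/40
S(7/2) = 1431/320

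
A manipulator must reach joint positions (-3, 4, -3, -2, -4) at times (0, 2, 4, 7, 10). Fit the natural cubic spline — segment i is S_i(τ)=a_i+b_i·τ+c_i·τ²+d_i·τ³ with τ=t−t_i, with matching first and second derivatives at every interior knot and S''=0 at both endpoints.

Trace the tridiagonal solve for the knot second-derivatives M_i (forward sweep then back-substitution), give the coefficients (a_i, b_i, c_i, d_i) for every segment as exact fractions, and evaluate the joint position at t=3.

Δ: Δ0=7/2, Δ1=-7/2, Δ2=1/3, Δ3=-2/3
row 1: diag=8, rhs=-42; c'=1/4, d'=-21/4
row 2: denom=10−2·1/4=19/2; d'=(23−2·-21/4)/(19/2)=67/19
row 3: denom=12−3·6/19=210/19; d'=(-6−3·67/19)/(210/19)=-3/2
back: M3=-3/2
back: M2=67/19−6/19·-3/2=4
back: M1=-21/4−1/4·4=-25/4
M: M0=0, M1=-25/4, M2=4, M3=-3/2, M4=0
seg 0: a=-3, c=M0/2=0, d=(M1−M0)/(6·2)=-25/48, b=Δ0−h0·(2M0+M1)/6=67/12
seg 1: a=4, c=M1/2=-25/8, d=(M2−M1)/(6·2)=41/48, b=Δ1−h1·(2M1+M2)/6=-2/3
seg 2: a=-3, c=M2/2=2, d=(M3−M2)/(6·3)=-11/36, b=Δ2−h2·(2M2+M3)/6=-35/12
seg 3: a=-2, c=M3/2=-3/4, d=(M4−M3)/(6·3)=1/12, b=Δ3−h3·(2M3+M4)/6=5/6
t_q=3 → seg 1, τ=1; S=4+-2/3·τ+-25/8·τ²+41/48·τ³=17/16

  seg 0: a=-3 b=67/12 c=0 d=-25/48
  seg 1: a=4 b=-2/3 c=-25/8 d=41/48
  seg 2: a=-3 b=-35/12 c=2 d=-11/36
  seg 3: a=-2 b=5/6 c=-3/4 d=1/12
S(3) = 17/16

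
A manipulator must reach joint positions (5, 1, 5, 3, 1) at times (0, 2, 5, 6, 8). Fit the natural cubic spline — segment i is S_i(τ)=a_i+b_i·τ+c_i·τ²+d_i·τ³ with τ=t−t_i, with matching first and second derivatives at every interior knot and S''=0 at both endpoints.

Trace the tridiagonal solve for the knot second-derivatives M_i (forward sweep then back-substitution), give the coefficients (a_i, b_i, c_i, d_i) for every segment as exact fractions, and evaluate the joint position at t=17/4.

  seg 0: a=5 b=-1907/624 c=0 d=659/2496
  seg 1: a=1 b=35/312 c=659/416 d=-113/288
  seg 2: a=5 b=-1219/1248 c=-405/208 d=1153/1248
  seg 3: a=3 b=-655/312 c=343/416 d=-343/2496
S(17/4) = 127871/26624

Δ: Δ0=-2, Δ1=4/3, Δ2=-2, Δ3=-1
row 1: diag=10, rhs=20; c'=3/10, d'=2
row 2: denom=8−3·3/10=71/10; d'=(-20−3·2)/(71/10)=-260/71
row 3: denom=6−1·10/71=416/71; d'=(6−1·-260/71)/(416/71)=343/208
back: M3=343/208
back: M2=-260/71−10/71·343/208=-405/104
back: M1=2−3/10·-405/104=659/208
M: M0=0, M1=659/208, M2=-405/104, M3=343/208, M4=0
seg 0: a=5, c=M0/2=0, d=(M1−M0)/(6·2)=659/2496, b=Δ0−h0·(2M0+M1)/6=-1907/624
seg 1: a=1, c=M1/2=659/416, d=(M2−M1)/(6·3)=-113/288, b=Δ1−h1·(2M1+M2)/6=35/312
seg 2: a=5, c=M2/2=-405/208, d=(M3−M2)/(6·1)=1153/1248, b=Δ2−h2·(2M2+M3)/6=-1219/1248
seg 3: a=3, c=M3/2=343/416, d=(M4−M3)/(6·2)=-343/2496, b=Δ3−h3·(2M3+M4)/6=-655/312
t_q=17/4 → seg 1, τ=9/4; S=1+35/312·τ+659/416·τ²+-113/288·τ³=127871/26624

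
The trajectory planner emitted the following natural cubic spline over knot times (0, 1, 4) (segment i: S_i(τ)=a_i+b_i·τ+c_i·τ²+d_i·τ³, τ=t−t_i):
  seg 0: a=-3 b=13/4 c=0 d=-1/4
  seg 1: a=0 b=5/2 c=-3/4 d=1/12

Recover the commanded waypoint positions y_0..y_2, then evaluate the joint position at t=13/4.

y_0 = S_0(0) = a_0 = -3
y_1 = S_1(0) = a_1 = 0
y_2 = S_1(3) = 3
t_q=13/4 is in segment 1 (τ=9/4); S_1(τ)=711/256

y_0=-3 y_1=0 y_2=3
S(13/4) = 711/256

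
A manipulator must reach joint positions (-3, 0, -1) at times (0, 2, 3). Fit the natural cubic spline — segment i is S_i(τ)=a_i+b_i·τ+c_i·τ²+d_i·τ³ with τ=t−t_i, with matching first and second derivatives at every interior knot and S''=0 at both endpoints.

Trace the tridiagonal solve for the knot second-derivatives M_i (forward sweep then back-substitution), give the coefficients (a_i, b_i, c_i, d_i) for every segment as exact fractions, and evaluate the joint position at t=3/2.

  seg 0: a=-3 b=7/3 c=0 d=-5/24
  seg 1: a=0 b=-1/6 c=-5/4 d=5/12
S(3/2) = -13/64

Δ: Δ0=3/2, Δ1=-1
row 1: diag=6, rhs=-15; c'=1/6, d'=-5/2
back: M1=-5/2
M: M0=0, M1=-5/2, M2=0
seg 0: a=-3, c=M0/2=0, d=(M1−M0)/(6·2)=-5/24, b=Δ0−h0·(2M0+M1)/6=7/3
seg 1: a=0, c=M1/2=-5/4, d=(M2−M1)/(6·1)=5/12, b=Δ1−h1·(2M1+M2)/6=-1/6
t_q=3/2 → seg 0, τ=3/2; S=-3+7/3·τ+0·τ²+-5/24·τ³=-13/64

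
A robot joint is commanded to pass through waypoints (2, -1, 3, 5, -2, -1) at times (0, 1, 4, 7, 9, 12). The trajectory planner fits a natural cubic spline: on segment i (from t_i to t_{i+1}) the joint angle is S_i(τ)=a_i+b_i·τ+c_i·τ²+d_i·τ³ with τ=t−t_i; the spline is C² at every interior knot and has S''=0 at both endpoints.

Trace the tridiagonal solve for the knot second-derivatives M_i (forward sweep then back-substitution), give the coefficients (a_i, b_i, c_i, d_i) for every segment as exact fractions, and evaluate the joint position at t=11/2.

Δ: Δ0=-3, Δ1=4/3, Δ2=2/3, Δ3=-7/2, Δ4=1/3
row 1: diag=8, rhs=26; c'=3/8, d'=13/4
row 2: denom=12−3·3/8=87/8; d'=(-4−3·13/4)/(87/8)=-110/87
row 3: denom=10−3·8/29=266/29; d'=(-25−3·-110/87)/(266/29)=-615/266
row 4: denom=10−2·29/133=1272/133; d'=(23−2·-615/266)/(1272/133)=1837/636
back: M4=1837/636
back: M3=-615/266−29/133·1837/636=-1871/636
back: M2=-110/87−8/29·-1871/636=-24/53
back: M1=13/4−3/8·-24/53=725/212
M: M0=0, M1=725/212, M2=-24/53, M3=-1871/636, M4=1837/636, M5=0
seg 0: a=2, c=M0/2=0, d=(M1−M0)/(6·1)=725/1272, b=Δ0−h0·(2M0+M1)/6=-4541/1272
seg 1: a=-1, c=M1/2=725/424, d=(M2−M1)/(6·3)=-821/3816, b=Δ1−h1·(2M1+M2)/6=-1183/636
seg 2: a=3, c=M2/2=-12/53, d=(M3−M2)/(6·3)=-1583/11448, b=Δ2−h2·(2M2+M3)/6=3295/1272
seg 3: a=5, c=M3/2=-1871/1272, d=(M4−M3)/(6·2)=103/212, b=Δ3−h3·(2M3+M4)/6=-1591/636
seg 4: a=-2, c=M4/2=1837/1272, d=(M5−M4)/(6·3)=-1837/11448, b=Δ4−h4·(2M4+M5)/6=-1625/636
t_q=11/2 → seg 2, τ=3/2; S=3+3295/1272·τ+-12/53·τ²+-1583/11448·τ³=20045/3392

  seg 0: a=2 b=-4541/1272 c=0 d=725/1272
  seg 1: a=-1 b=-1183/636 c=725/424 d=-821/3816
  seg 2: a=3 b=3295/1272 c=-12/53 d=-1583/11448
  seg 3: a=5 b=-1591/636 c=-1871/1272 d=103/212
  seg 4: a=-2 b=-1625/636 c=1837/1272 d=-1837/11448
S(11/2) = 20045/3392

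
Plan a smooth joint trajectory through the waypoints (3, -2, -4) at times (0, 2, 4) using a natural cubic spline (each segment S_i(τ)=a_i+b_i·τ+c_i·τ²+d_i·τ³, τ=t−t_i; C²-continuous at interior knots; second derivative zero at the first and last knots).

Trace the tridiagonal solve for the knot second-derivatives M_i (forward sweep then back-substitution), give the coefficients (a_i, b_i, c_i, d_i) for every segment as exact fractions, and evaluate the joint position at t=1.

  seg 0: a=3 b=-23/8 c=0 d=3/32
  seg 1: a=-2 b=-7/4 c=9/16 d=-3/32
S(1) = 7/32

Δ: Δ0=-5/2, Δ1=-1
row 1: diag=8, rhs=9; c'=1/4, d'=9/8
back: M1=9/8
M: M0=0, M1=9/8, M2=0
seg 0: a=3, c=M0/2=0, d=(M1−M0)/(6·2)=3/32, b=Δ0−h0·(2M0+M1)/6=-23/8
seg 1: a=-2, c=M1/2=9/16, d=(M2−M1)/(6·2)=-3/32, b=Δ1−h1·(2M1+M2)/6=-7/4
t_q=1 → seg 0, τ=1; S=3+-23/8·τ+0·τ²+3/32·τ³=7/32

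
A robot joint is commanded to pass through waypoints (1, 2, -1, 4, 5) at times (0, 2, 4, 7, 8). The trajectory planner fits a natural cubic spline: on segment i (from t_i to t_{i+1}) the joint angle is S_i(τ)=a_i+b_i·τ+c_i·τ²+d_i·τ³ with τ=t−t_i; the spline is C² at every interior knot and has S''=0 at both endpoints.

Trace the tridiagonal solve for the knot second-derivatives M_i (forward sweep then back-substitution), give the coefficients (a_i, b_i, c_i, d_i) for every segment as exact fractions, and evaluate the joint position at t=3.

Δ: Δ0=1/2, Δ1=-3/2, Δ2=5/3, Δ3=1
row 1: diag=8, rhs=-12; c'=1/4, d'=-3/2
row 2: denom=10−2·1/4=19/2; d'=(19−2·-3/2)/(19/2)=44/19
row 3: denom=8−3·6/19=134/19; d'=(-4−3·44/19)/(134/19)=-104/67
back: M3=-104/67
back: M2=44/19−6/19·-104/67=188/67
back: M1=-3/2−1/4·188/67=-295/134
M: M0=0, M1=-295/134, M2=188/67, M3=-104/67, M4=0
seg 0: a=1, c=M0/2=0, d=(M1−M0)/(6·2)=-295/1608, b=Δ0−h0·(2M0+M1)/6=248/201
seg 1: a=2, c=M1/2=-295/268, d=(M2−M1)/(6·2)=671/1608, b=Δ1−h1·(2M1+M2)/6=-389/402
seg 2: a=-1, c=M2/2=94/67, d=(M3−M2)/(6·3)=-146/603, b=Δ2−h2·(2M2+M3)/6=-73/201
seg 3: a=4, c=M3/2=-52/67, d=(M4−M3)/(6·1)=52/201, b=Δ3−h3·(2M3+M4)/6=305/201
t_q=3 → seg 1, τ=1; S=2+-389/402·τ+-295/268·τ²+671/1608·τ³=187/536

  seg 0: a=1 b=248/201 c=0 d=-295/1608
  seg 1: a=2 b=-389/402 c=-295/268 d=671/1608
  seg 2: a=-1 b=-73/201 c=94/67 d=-146/603
  seg 3: a=4 b=305/201 c=-52/67 d=52/201
S(3) = 187/536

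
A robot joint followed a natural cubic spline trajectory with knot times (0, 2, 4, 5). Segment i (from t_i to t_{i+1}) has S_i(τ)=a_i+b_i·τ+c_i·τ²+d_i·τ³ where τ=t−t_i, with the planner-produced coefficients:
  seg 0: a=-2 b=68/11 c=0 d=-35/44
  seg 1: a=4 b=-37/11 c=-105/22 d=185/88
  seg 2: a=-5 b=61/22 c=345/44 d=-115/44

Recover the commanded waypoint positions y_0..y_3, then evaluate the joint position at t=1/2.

y_0=-2 y_1=4 y_2=-5 y_3=3
S(1/2) = 349/352

y_0 = S_0(0) = a_0 = -2
y_1 = S_1(0) = a_1 = 4
y_2 = S_2(0) = a_2 = -5
y_3 = S_2(1) = 3
t_q=1/2 is in segment 0 (τ=1/2); S_0(τ)=349/352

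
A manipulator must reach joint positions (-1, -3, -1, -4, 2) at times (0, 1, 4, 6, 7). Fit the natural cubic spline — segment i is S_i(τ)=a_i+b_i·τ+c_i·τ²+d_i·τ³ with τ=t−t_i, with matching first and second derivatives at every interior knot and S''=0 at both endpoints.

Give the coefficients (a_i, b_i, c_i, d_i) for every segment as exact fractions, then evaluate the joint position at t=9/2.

Δ: Δ0=-2, Δ1=2/3, Δ2=-3/2, Δ3=6
row 1: diag=8, rhs=16; c'=3/8, d'=2
row 2: denom=10−3·3/8=71/8; d'=(-13−3·2)/(71/8)=-152/71
row 3: denom=6−2·16/71=394/71; d'=(45−2·-152/71)/(394/71)=3499/394
back: M3=3499/394
back: M2=-152/71−16/71·3499/394=-816/197
back: M1=2−3/8·-816/197=700/197
M: M0=0, M1=700/197, M2=-816/197, M3=3499/394, M4=0
seg 0: a=-1, c=M0/2=0, d=(M1−M0)/(6·1)=350/591, b=Δ0−h0·(2M0+M1)/6=-1532/591
seg 1: a=-3, c=M1/2=350/197, d=(M2−M1)/(6·3)=-758/1773, b=Δ1−h1·(2M1+M2)/6=-482/591
seg 2: a=-1, c=M2/2=-408/197, d=(M3−M2)/(6·2)=5131/4728, b=Δ2−h2·(2M2+M3)/6=-1004/591
seg 3: a=-4, c=M3/2=3499/788, d=(M4−M3)/(6·1)=-3499/2364, b=Δ3−h3·(2M3+M4)/6=3593/1182
t_q=9/2 → seg 2, τ=1/2; S=-1+-1004/591·τ+-408/197·τ²+5131/4728·τ³=-28135/12608

  seg 0: a=-1 b=-1532/591 c=0 d=350/591
  seg 1: a=-3 b=-482/591 c=350/197 d=-758/1773
  seg 2: a=-1 b=-1004/591 c=-408/197 d=5131/4728
  seg 3: a=-4 b=3593/1182 c=3499/788 d=-3499/2364
S(9/2) = -28135/12608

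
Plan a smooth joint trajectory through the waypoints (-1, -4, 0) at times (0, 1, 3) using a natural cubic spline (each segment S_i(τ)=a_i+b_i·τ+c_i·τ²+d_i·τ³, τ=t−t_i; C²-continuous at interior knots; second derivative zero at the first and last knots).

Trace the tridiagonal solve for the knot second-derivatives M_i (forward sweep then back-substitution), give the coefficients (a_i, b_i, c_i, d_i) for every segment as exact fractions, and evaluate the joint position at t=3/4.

Δ: Δ0=-3, Δ1=2
row 1: diag=6, rhs=30; c'=1/3, d'=5
back: M1=5
M: M0=0, M1=5, M2=0
seg 0: a=-1, c=M0/2=0, d=(M1−M0)/(6·1)=5/6, b=Δ0−h0·(2M0+M1)/6=-23/6
seg 1: a=-4, c=M1/2=5/2, d=(M2−M1)/(6·2)=-5/12, b=Δ1−h1·(2M1+M2)/6=-4/3
t_q=3/4 → seg 0, τ=3/4; S=-1+-23/6·τ+0·τ²+5/6·τ³=-451/128

  seg 0: a=-1 b=-23/6 c=0 d=5/6
  seg 1: a=-4 b=-4/3 c=5/2 d=-5/12
S(3/4) = -451/128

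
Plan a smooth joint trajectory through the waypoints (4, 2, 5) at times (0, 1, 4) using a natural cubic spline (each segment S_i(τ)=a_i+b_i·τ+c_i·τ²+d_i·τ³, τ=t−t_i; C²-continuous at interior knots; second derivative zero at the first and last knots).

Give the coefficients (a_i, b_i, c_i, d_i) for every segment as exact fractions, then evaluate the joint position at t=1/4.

Δ: Δ0=-2, Δ1=1
row 1: diag=8, rhs=18; c'=3/8, d'=9/4
back: M1=9/4
M: M0=0, M1=9/4, M2=0
seg 0: a=4, c=M0/2=0, d=(M1−M0)/(6·1)=3/8, b=Δ0−h0·(2M0+M1)/6=-19/8
seg 1: a=2, c=M1/2=9/8, d=(M2−M1)/(6·3)=-1/8, b=Δ1−h1·(2M1+M2)/6=-5/4
t_q=1/4 → seg 0, τ=1/4; S=4+-19/8·τ+0·τ²+3/8·τ³=1747/512

  seg 0: a=4 b=-19/8 c=0 d=3/8
  seg 1: a=2 b=-5/4 c=9/8 d=-1/8
S(1/4) = 1747/512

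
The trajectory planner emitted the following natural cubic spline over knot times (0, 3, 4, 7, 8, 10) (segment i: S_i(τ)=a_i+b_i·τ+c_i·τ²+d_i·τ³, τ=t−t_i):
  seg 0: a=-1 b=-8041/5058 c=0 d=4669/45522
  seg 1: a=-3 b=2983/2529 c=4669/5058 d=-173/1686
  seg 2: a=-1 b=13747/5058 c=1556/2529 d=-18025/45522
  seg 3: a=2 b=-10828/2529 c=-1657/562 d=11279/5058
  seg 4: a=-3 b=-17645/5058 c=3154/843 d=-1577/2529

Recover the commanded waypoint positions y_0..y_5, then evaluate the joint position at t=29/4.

y_0 = S_0(0) = a_0 = -1
y_1 = S_1(0) = a_1 = -3
y_2 = S_2(0) = a_2 = -1
y_3 = S_3(0) = a_3 = 2
y_4 = S_4(0) = a_4 = -3
y_5 = S_4(2) = 0
t_q=29/4 is in segment 3 (τ=1/4); S_3(τ)=84185/107904

y_0=-1 y_1=-3 y_2=-1 y_3=2 y_4=-3 y_5=0
S(29/4) = 84185/107904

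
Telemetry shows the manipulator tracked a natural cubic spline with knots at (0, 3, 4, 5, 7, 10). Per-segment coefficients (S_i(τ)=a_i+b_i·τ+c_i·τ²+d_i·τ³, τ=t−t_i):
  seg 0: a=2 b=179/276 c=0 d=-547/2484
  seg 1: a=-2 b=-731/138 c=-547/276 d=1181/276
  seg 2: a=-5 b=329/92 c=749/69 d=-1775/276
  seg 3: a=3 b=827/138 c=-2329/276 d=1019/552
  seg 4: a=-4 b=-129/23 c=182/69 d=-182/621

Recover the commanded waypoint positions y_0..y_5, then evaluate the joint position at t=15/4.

y_0 = S_0(0) = a_0 = 2
y_1 = S_1(0) = a_1 = -2
y_2 = S_2(0) = a_2 = -5
y_3 = S_3(0) = a_3 = 3
y_4 = S_4(0) = a_4 = -4
y_5 = S_4(3) = -5
t_q=15/4 is in segment 1 (τ=3/4); S_1(τ)=-31103/5888

y_0=2 y_1=-2 y_2=-5 y_3=3 y_4=-4 y_5=-5
S(15/4) = -31103/5888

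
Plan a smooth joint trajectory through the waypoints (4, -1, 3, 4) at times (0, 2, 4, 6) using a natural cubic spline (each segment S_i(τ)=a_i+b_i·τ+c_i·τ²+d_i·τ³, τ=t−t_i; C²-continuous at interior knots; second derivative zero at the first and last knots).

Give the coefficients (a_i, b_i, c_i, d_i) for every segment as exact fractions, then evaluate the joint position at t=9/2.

Δ: Δ0=-5/2, Δ1=2, Δ2=1/2
row 1: diag=8, rhs=27; c'=1/4, d'=27/8
row 2: denom=8−2·1/4=15/2; d'=(-9−2·27/8)/(15/2)=-21/10
back: M2=-21/10
back: M1=27/8−1/4·-21/10=39/10
M: M0=0, M1=39/10, M2=-21/10, M3=0
seg 0: a=4, c=M0/2=0, d=(M1−M0)/(6·2)=13/40, b=Δ0−h0·(2M0+M1)/6=-19/5
seg 1: a=-1, c=M1/2=39/20, d=(M2−M1)/(6·2)=-1/2, b=Δ1−h1·(2M1+M2)/6=1/10
seg 2: a=3, c=M2/2=-21/20, d=(M3−M2)/(6·2)=7/40, b=Δ2−h2·(2M2+M3)/6=19/10
t_q=9/2 → seg 2, τ=1/2; S=3+19/10·τ+-21/20·τ²+7/40·τ³=1187/320

  seg 0: a=4 b=-19/5 c=0 d=13/40
  seg 1: a=-1 b=1/10 c=39/20 d=-1/2
  seg 2: a=3 b=19/10 c=-21/20 d=7/40
S(9/2) = 1187/320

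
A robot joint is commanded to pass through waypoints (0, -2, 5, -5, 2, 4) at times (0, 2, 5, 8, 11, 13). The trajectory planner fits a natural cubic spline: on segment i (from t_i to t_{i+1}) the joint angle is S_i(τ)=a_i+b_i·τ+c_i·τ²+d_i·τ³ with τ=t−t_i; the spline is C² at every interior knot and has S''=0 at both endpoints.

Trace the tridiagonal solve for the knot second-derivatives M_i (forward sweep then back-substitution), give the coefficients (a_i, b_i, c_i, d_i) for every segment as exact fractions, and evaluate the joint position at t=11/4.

Δ: Δ0=-1, Δ1=7/3, Δ2=-10/3, Δ3=7/3, Δ4=1
row 1: diag=10, rhs=20; c'=3/10, d'=2
row 2: denom=12−3·3/10=111/10; d'=(-34−3·2)/(111/10)=-400/111
row 3: denom=12−3·10/37=414/37; d'=(34−3·-400/111)/(414/37)=829/207
row 4: denom=10−3·37/138=423/46; d'=(-8−3·829/207)/(423/46)=-2762/1269
back: M4=-2762/1269
back: M3=829/207−37/138·-2762/1269=17468/3807
back: M2=-400/111−10/37·17468/3807=-18440/3807
back: M1=2−3/10·-18440/3807=4382/1269
M: M0=0, M1=4382/1269, M2=-18440/3807, M3=17468/3807, M4=-2762/1269, M5=0
seg 0: a=0, c=M0/2=0, d=(M1−M0)/(6·2)=2191/7614, b=Δ0−h0·(2M0+M1)/6=-8189/3807
seg 1: a=-2, c=M1/2=2191/1269, d=(M2−M1)/(6·3)=-15793/34263, b=Δ1−h1·(2M1+M2)/6=4957/3807
seg 2: a=5, c=M2/2=-9220/3807, d=(M3−M2)/(6·3)=382/729, b=Δ2−h2·(2M2+M3)/6=-2984/3807
seg 3: a=-5, c=M3/2=8734/3807, d=(M4−M3)/(6·3)=-12877/34263, b=Δ3−h3·(2M3+M4)/6=-4442/3807
seg 4: a=2, c=M4/2=-1381/1269, d=(M5−M4)/(6·2)=1381/7614, b=Δ4−h4·(2M4+M5)/6=9331/3807
t_q=11/4 → seg 1, τ=3/4; S=-2+4957/3807·τ+2191/1269·τ²+-15793/34263·τ³=-6679/27072

  seg 0: a=0 b=-8189/3807 c=0 d=2191/7614
  seg 1: a=-2 b=4957/3807 c=2191/1269 d=-15793/34263
  seg 2: a=5 b=-2984/3807 c=-9220/3807 d=382/729
  seg 3: a=-5 b=-4442/3807 c=8734/3807 d=-12877/34263
  seg 4: a=2 b=9331/3807 c=-1381/1269 d=1381/7614
S(11/4) = -6679/27072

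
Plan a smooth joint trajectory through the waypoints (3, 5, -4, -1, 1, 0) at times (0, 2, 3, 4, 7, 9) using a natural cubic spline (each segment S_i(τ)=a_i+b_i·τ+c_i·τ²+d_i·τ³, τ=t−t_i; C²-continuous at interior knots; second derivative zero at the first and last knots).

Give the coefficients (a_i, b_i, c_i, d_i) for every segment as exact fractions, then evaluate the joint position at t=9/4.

  seg 0: a=3 b=2030/363 c=0 d=-1667/1452
  seg 1: a=5 b=-2971/363 c=-1667/242 d=4409/726
  seg 2: a=-4 b=-247/66 c=1371/121 d=-3331/726
  seg 3: a=-1 b=1871/363 c=-589/242 d=227/726
  seg 4: a=1 b=-731/726 c=46/121 d=-23/363
S(9/4) = 40551/15488

Δ: Δ0=1, Δ1=-9, Δ2=3, Δ3=2/3, Δ4=-1/2
row 1: diag=6, rhs=-60; c'=1/6, d'=-10
row 2: denom=4−1·1/6=23/6; d'=(72−1·-10)/(23/6)=492/23
row 3: denom=8−1·6/23=178/23; d'=(-14−1·492/23)/(178/23)=-407/89
row 4: denom=10−3·69/178=1573/178; d'=(-7−3·-407/89)/(1573/178)=92/121
back: M4=92/121
back: M3=-407/89−69/178·92/121=-589/121
back: M2=492/23−6/23·-589/121=2742/121
back: M1=-10−1/6·2742/121=-1667/121
M: M0=0, M1=-1667/121, M2=2742/121, M3=-589/121, M4=92/121, M5=0
seg 0: a=3, c=M0/2=0, d=(M1−M0)/(6·2)=-1667/1452, b=Δ0−h0·(2M0+M1)/6=2030/363
seg 1: a=5, c=M1/2=-1667/242, d=(M2−M1)/(6·1)=4409/726, b=Δ1−h1·(2M1+M2)/6=-2971/363
seg 2: a=-4, c=M2/2=1371/121, d=(M3−M2)/(6·1)=-3331/726, b=Δ2−h2·(2M2+M3)/6=-247/66
seg 3: a=-1, c=M3/2=-589/242, d=(M4−M3)/(6·3)=227/726, b=Δ3−h3·(2M3+M4)/6=1871/363
seg 4: a=1, c=M4/2=46/121, d=(M5−M4)/(6·2)=-23/363, b=Δ4−h4·(2M4+M5)/6=-731/726
t_q=9/4 → seg 1, τ=1/4; S=5+-2971/363·τ+-1667/242·τ²+4409/726·τ³=40551/15488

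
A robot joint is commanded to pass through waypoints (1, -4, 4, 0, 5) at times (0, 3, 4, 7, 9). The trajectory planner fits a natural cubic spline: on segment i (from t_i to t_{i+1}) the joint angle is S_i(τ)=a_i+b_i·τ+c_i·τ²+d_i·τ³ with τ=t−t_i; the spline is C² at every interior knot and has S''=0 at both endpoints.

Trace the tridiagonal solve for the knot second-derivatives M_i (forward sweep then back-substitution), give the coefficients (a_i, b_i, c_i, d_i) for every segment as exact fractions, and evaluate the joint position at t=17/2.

  seg 0: a=1 b=-6607/1116 c=0 d=4747/10044
  seg 1: a=-4 b=3817/558 c=4747/1116 d=-1151/372
  seg 2: a=4 b=6769/1116 c=-1403/279 d=8579/10044
  seg 3: a=0 b=-583/558 c=989/372 d=-989/2232
S(17/2) = 17375/5952

Δ: Δ0=-5/3, Δ1=8, Δ2=-4/3, Δ3=5/2
row 1: diag=8, rhs=58; c'=1/8, d'=29/4
row 2: denom=8−1·1/8=63/8; d'=(-56−1·29/4)/(63/8)=-506/63
row 3: denom=10−3·8/21=62/7; d'=(23−3·-506/63)/(62/7)=989/186
back: M3=989/186
back: M2=-506/63−8/21·989/186=-2806/279
back: M1=29/4−1/8·-2806/279=4747/558
M: M0=0, M1=4747/558, M2=-2806/279, M3=989/186, M4=0
seg 0: a=1, c=M0/2=0, d=(M1−M0)/(6·3)=4747/10044, b=Δ0−h0·(2M0+M1)/6=-6607/1116
seg 1: a=-4, c=M1/2=4747/1116, d=(M2−M1)/(6·1)=-1151/372, b=Δ1−h1·(2M1+M2)/6=3817/558
seg 2: a=4, c=M2/2=-1403/279, d=(M3−M2)/(6·3)=8579/10044, b=Δ2−h2·(2M2+M3)/6=6769/1116
seg 3: a=0, c=M3/2=989/372, d=(M4−M3)/(6·2)=-989/2232, b=Δ3−h3·(2M3+M4)/6=-583/558
t_q=17/2 → seg 3, τ=3/2; S=0+-583/558·τ+989/372·τ²+-989/2232·τ³=17375/5952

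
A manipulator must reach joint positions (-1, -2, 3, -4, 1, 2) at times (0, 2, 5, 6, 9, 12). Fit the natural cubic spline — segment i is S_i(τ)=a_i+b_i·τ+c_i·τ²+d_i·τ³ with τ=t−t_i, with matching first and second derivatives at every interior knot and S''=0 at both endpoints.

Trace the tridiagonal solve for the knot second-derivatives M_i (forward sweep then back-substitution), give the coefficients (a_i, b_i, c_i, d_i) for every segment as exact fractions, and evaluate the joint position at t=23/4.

Δ: Δ0=-1/2, Δ1=5/3, Δ2=-7, Δ3=5/3, Δ4=1/3
row 1: diag=10, rhs=13; c'=3/10, d'=13/10
row 2: denom=8−3·3/10=71/10; d'=(-52−3·13/10)/(71/10)=-559/71
row 3: denom=8−1·10/71=558/71; d'=(52−1·-559/71)/(558/71)=1417/186
row 4: denom=12−3·71/186=673/62; d'=(-8−3·1417/186)/(673/62)=-1913/673
back: M4=-1913/673
back: M3=1417/186−71/186·-1913/673=17572/2019
back: M2=-559/71−10/71·17572/2019=-18371/2019
back: M1=13/10−3/10·-18371/2019=2712/673
M: M0=0, M1=2712/673, M2=-18371/2019, M3=17572/2019, M4=-1913/673, M5=0
seg 0: a=-1, c=M0/2=0, d=(M1−M0)/(6·2)=226/673, b=Δ0−h0·(2M0+M1)/6=-2481/1346
seg 1: a=-2, c=M1/2=1356/673, d=(M2−M1)/(6·3)=-26507/36342, b=Δ1−h1·(2M1+M2)/6=2943/1346
seg 2: a=3, c=M2/2=-18371/4038, d=(M3−M2)/(6·1)=11981/4038, b=Δ2−h2·(2M2+M3)/6=-3646/673
seg 3: a=-4, c=M3/2=8786/2019, d=(M4−M3)/(6·3)=-23311/36342, b=Δ3−h3·(2M3+M4)/6=-22675/4038
seg 4: a=1, c=M4/2=-1913/1346, d=(M5−M4)/(6·3)=1913/12114, b=Δ4−h4·(2M4+M5)/6=6412/2019
t_q=23/4 → seg 2, τ=3/4; S=3+-3646/673·τ+-18371/4038·τ²+11981/4038·τ³=-204207/86144

  seg 0: a=-1 b=-2481/1346 c=0 d=226/673
  seg 1: a=-2 b=2943/1346 c=1356/673 d=-26507/36342
  seg 2: a=3 b=-3646/673 c=-18371/4038 d=11981/4038
  seg 3: a=-4 b=-22675/4038 c=8786/2019 d=-23311/36342
  seg 4: a=1 b=6412/2019 c=-1913/1346 d=1913/12114
S(23/4) = -204207/86144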